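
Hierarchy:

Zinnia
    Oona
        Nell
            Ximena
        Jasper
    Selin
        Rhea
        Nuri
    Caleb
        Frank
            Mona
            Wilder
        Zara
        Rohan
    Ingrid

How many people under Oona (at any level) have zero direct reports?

2

The people in Oona's organization with no one reporting to them are Jasper, Ximena. That is 2.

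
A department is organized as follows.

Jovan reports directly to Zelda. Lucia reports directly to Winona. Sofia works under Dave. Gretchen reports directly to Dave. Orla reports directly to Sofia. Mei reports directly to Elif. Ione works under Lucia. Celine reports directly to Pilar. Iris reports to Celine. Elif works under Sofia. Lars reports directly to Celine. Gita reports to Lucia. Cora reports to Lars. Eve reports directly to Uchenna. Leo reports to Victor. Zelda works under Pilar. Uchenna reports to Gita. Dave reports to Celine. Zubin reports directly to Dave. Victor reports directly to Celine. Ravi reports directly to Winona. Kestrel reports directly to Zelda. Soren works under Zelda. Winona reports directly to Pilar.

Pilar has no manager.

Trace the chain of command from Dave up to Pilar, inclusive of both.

Dave reports to Celine. Celine reports to Pilar. Pilar is at the top.

Dave -> Celine -> Pilar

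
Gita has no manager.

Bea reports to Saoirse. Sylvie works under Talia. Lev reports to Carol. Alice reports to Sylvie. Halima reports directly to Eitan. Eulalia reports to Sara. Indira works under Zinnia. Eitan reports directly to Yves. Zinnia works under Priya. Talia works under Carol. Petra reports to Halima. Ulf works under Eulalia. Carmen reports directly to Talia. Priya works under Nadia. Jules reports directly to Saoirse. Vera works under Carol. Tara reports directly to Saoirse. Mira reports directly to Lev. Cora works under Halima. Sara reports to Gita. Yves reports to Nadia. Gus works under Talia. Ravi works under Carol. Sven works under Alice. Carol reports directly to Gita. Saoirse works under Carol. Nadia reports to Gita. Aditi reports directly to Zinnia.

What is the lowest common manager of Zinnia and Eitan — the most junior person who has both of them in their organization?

Nadia

Zinnia's chain of managers is Priya, Nadia, Gita. Eitan's chain of managers is Yves, Nadia, Gita. The first manager that appears in both chains is Nadia.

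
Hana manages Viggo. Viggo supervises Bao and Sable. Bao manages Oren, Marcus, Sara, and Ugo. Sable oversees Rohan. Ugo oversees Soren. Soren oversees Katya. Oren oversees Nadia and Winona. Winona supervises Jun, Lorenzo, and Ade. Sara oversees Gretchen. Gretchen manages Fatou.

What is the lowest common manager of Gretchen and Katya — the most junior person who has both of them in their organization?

Gretchen's chain of managers is Sara, Bao, Viggo, Hana. Katya's chain of managers is Soren, Ugo, Bao, Viggo, Hana. The first manager that appears in both chains is Bao.

Bao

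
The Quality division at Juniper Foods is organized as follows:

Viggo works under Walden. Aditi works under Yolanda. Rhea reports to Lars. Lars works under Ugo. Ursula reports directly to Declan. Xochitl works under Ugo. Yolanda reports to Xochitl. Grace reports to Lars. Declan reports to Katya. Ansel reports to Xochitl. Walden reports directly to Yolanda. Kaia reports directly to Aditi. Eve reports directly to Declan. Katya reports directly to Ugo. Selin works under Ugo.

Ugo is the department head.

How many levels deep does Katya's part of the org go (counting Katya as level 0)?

2

The longest chain under Katya runs Katya → Declan → Eve, which is 2 levels below Katya.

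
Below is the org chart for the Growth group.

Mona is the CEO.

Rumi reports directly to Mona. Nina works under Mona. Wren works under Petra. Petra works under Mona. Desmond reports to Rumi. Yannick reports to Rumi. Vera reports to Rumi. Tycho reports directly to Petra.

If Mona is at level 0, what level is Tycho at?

Chain from Tycho up to Mona: Tycho → Petra → Mona. That is 2 steps up, so Tycho is 2 levels below Mona.

2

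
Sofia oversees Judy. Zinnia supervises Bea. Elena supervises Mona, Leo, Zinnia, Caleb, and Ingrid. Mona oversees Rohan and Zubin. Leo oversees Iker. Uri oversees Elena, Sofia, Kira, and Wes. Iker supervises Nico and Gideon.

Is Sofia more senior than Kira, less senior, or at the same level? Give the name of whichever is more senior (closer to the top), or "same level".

same level

Both Sofia and Kira are 1 level below Uri.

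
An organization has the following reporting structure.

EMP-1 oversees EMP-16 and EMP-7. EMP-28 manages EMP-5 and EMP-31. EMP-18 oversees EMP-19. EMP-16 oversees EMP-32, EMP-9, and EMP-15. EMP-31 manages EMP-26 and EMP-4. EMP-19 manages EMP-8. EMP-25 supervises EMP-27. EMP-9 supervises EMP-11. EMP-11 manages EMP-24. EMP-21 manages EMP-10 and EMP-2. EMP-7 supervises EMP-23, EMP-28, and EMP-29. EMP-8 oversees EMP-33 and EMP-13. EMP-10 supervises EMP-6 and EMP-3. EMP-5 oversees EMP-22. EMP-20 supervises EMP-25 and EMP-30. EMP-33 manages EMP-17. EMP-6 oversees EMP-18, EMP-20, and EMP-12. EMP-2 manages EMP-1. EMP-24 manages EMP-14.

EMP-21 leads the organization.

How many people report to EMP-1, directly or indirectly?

16

EMP-1 directly manages EMP-16, EMP-7. Under EMP-16: EMP-32, EMP-15, EMP-9, EMP-11, EMP-24, EMP-14 (6). Under EMP-7: EMP-29, EMP-28, EMP-31, EMP-4, EMP-26, EMP-5, EMP-22, EMP-23 (8). So EMP-1's organization is 2 direct reports plus everyone under them: 7 + 9 = 16.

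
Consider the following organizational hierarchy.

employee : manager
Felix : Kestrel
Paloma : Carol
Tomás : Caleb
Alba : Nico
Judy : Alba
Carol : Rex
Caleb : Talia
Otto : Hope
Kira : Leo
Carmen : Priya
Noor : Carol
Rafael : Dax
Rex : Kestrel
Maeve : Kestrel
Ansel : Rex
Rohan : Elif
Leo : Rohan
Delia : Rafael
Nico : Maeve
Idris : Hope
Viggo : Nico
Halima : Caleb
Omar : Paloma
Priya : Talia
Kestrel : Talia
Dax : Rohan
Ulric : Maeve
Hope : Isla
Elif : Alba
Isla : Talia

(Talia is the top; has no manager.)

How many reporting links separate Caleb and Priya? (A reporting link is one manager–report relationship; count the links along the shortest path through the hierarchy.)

2

Caleb is 1 level below Talia, and Priya is 1 level below Talia (their lowest common manager). The shortest path runs up from Caleb to Talia and back down to Priya: 1 + 1 = 2 links.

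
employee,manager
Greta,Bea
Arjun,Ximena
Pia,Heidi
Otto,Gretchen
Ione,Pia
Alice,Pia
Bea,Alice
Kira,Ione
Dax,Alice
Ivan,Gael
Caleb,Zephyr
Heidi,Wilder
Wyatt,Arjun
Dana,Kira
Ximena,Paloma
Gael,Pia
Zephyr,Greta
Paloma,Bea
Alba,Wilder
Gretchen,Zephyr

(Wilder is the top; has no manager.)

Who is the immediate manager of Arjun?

Ximena

Arjun reports directly to Ximena.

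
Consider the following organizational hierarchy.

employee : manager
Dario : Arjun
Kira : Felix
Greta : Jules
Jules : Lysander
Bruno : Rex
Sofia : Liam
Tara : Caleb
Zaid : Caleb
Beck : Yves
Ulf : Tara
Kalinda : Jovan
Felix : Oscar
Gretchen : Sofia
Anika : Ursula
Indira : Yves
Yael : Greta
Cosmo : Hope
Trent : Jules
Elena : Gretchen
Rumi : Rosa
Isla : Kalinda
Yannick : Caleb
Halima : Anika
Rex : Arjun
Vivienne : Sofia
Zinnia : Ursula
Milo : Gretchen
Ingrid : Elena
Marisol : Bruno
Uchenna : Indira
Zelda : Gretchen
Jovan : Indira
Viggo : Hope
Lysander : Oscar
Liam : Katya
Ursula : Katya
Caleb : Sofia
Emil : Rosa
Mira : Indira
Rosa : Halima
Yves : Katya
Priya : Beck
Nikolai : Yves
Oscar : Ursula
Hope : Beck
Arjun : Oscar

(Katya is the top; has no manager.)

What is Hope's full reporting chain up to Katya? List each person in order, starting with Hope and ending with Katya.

Hope reports to Beck. Beck reports to Yves. Yves reports to Katya. Katya is at the top.

Hope -> Beck -> Yves -> Katya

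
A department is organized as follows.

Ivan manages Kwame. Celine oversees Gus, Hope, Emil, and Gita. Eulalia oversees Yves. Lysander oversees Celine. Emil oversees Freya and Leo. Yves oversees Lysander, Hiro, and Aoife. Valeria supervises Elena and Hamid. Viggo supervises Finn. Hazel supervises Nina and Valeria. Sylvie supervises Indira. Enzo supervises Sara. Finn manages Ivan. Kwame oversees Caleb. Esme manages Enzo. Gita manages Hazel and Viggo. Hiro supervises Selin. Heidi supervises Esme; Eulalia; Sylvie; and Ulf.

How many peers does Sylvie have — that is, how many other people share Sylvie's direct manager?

3

Sylvie reports to Heidi. Heidi's other direct reports are Esme, Eulalia, Ulf — 3 peers.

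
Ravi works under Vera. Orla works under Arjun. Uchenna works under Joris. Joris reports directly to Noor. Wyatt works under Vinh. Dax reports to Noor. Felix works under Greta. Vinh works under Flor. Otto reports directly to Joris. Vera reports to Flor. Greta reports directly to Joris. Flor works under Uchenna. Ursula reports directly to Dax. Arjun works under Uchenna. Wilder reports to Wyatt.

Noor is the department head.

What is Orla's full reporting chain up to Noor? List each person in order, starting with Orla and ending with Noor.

Orla reports to Arjun. Arjun reports to Uchenna. Uchenna reports to Joris. Joris reports to Noor. Noor is at the top.

Orla -> Arjun -> Uchenna -> Joris -> Noor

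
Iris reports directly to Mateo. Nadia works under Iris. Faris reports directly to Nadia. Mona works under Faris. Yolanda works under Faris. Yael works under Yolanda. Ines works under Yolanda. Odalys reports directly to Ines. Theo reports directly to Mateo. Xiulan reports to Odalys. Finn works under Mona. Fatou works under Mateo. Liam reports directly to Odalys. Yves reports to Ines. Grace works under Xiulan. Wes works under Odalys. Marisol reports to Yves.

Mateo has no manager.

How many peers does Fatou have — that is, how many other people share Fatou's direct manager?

Fatou reports to Mateo. Mateo's other direct reports are Iris, Theo — 2 peers.

2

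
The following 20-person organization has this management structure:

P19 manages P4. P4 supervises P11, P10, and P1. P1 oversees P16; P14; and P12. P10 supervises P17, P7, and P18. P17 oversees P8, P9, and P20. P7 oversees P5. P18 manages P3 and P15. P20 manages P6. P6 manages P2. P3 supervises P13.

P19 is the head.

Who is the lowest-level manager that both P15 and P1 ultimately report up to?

P15's chain of managers is P18, P10, P4, P19. P1's chain of managers is P4, P19. The first manager that appears in both chains is P4.

P4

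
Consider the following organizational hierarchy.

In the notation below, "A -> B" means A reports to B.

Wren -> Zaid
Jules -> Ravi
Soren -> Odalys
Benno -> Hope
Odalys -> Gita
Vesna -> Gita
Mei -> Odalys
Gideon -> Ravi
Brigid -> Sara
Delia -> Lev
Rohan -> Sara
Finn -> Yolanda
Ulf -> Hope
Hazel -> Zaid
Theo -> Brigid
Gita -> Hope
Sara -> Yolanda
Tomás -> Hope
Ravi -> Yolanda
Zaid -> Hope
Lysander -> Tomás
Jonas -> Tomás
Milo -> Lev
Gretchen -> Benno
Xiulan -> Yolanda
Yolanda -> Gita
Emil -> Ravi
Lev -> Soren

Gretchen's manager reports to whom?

Hope

Gretchen reports to Benno, and Benno reports to Hope. So Gretchen's skip-level manager is Hope.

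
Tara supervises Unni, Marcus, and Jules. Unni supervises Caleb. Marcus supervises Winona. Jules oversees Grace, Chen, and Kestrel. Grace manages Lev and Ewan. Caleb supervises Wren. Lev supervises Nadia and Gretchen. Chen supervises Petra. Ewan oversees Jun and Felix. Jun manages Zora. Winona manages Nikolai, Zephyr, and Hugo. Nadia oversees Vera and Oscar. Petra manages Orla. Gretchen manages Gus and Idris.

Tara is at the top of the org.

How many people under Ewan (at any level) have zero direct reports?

The people in Ewan's organization with no one reporting to them are Felix, Zora. That is 2.

2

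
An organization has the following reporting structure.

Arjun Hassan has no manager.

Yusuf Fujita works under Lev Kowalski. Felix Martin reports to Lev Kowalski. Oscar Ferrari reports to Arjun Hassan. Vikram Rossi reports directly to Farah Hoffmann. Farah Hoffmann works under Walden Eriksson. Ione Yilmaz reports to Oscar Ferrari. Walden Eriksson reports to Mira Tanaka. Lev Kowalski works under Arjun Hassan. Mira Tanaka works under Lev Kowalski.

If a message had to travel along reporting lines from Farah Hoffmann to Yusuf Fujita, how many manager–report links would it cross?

4

Farah Hoffmann is 3 levels below Lev Kowalski, and Yusuf Fujita is 1 level below Lev Kowalski (their lowest common manager). The shortest path runs up from Farah Hoffmann to Lev Kowalski and back down to Yusuf Fujita: 3 + 1 = 4 links.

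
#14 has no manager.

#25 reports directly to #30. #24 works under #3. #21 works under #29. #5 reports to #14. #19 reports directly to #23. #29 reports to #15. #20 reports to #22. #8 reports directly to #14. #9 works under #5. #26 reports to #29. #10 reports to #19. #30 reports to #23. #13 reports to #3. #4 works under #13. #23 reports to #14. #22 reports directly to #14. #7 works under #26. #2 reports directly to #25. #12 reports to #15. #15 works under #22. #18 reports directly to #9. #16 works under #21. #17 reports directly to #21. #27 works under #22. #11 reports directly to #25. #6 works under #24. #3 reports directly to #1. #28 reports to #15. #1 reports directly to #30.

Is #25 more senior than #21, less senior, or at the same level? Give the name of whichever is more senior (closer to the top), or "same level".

#25 is 3 levels below #14; #21 is 4. #25 is higher.

#25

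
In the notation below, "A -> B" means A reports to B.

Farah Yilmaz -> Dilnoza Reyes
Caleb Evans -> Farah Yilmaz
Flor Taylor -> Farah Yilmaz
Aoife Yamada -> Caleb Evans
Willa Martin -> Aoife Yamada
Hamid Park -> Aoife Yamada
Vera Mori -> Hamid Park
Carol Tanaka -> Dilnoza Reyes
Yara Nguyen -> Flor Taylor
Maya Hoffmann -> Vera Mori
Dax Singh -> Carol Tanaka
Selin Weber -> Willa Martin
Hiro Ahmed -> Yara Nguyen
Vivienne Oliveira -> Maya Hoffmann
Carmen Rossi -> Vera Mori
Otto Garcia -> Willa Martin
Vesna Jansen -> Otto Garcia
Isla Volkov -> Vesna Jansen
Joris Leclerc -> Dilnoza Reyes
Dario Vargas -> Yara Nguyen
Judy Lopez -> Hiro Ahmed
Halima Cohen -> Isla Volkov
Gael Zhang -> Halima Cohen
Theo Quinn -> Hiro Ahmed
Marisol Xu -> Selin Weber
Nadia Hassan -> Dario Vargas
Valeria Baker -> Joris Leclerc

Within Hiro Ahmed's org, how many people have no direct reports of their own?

The people in Hiro Ahmed's organization with no one reporting to them are Theo Quinn, Judy Lopez. That is 2.

2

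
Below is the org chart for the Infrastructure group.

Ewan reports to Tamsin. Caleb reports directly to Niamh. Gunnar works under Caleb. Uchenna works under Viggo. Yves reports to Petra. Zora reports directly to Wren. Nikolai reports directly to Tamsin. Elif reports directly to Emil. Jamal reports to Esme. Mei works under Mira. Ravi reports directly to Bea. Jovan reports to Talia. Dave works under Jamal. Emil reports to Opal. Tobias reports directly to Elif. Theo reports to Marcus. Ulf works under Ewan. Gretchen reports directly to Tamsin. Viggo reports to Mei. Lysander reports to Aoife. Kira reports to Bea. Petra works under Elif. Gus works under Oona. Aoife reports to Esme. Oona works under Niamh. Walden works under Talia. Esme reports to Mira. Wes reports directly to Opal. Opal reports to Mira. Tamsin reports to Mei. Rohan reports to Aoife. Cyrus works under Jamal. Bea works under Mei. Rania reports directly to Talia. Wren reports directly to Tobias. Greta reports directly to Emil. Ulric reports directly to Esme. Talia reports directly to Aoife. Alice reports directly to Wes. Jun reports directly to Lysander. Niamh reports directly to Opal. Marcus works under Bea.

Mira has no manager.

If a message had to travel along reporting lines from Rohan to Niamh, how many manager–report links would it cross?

5

Rohan is 3 levels below Mira, and Niamh is 2 levels below Mira (their lowest common manager). The shortest path runs up from Rohan to Mira and back down to Niamh: 3 + 2 = 5 links.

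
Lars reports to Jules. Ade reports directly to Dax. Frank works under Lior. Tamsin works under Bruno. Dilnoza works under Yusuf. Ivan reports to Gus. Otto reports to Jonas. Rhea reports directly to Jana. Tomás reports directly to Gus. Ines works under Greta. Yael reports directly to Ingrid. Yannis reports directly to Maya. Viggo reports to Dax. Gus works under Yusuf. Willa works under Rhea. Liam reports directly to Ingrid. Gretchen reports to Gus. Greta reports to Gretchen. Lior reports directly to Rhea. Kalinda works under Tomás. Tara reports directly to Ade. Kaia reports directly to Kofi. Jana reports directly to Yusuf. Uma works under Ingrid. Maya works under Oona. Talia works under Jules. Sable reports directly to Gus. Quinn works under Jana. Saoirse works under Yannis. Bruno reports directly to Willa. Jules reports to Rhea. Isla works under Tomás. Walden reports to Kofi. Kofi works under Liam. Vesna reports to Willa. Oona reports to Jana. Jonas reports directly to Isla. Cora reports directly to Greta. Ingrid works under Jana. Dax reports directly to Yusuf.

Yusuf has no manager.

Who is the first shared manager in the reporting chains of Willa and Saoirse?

Willa's chain of managers is Rhea, Jana, Yusuf. Saoirse's chain of managers is Yannis, Maya, Oona, Jana, Yusuf. The first manager that appears in both chains is Jana.

Jana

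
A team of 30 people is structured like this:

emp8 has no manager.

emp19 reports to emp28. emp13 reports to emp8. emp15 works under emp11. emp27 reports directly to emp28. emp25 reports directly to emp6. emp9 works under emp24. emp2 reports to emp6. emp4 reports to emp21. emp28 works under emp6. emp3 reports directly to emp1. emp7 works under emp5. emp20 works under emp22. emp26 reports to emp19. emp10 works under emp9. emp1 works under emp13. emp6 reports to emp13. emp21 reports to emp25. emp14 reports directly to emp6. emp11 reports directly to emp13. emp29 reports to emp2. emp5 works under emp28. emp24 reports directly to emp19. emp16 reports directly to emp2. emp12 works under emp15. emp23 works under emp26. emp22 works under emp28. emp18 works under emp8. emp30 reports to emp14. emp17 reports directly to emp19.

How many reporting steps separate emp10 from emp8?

Chain from emp10 up to emp8: emp10 → emp9 → emp24 → emp19 → emp28 → emp6 → emp13 → emp8. That is 7 steps up, so emp10 is 7 levels below emp8.

7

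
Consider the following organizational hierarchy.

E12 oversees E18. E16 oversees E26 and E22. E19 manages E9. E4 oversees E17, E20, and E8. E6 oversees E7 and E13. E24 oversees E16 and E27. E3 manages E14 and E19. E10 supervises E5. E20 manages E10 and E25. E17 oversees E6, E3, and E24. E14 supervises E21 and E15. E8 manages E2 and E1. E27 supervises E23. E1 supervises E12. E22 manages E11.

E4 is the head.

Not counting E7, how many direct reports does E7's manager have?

E7 reports to E6. E6's other direct reports are E13 — 1 peer.

1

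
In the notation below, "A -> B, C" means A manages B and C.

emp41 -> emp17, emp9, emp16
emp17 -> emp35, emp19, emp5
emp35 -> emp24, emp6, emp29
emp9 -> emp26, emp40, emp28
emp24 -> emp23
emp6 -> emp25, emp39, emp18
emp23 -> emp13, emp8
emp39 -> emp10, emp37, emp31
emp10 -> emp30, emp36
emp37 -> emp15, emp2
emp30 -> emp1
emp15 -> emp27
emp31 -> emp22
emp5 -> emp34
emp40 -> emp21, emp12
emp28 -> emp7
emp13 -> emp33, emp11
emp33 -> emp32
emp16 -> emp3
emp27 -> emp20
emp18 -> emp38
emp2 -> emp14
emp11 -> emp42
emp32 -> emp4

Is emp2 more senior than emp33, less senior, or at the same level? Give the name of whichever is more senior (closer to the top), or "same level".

same level

Both emp2 and emp33 are 6 levels below emp41.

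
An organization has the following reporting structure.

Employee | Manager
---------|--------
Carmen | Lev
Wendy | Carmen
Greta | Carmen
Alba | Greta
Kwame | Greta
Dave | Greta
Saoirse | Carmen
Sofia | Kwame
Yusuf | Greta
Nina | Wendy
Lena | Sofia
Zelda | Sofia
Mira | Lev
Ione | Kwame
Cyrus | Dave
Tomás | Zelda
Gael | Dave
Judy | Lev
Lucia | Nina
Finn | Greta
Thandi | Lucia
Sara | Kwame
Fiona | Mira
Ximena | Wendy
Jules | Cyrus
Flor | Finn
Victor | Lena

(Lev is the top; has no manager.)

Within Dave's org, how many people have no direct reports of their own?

The people in Dave's organization with no one reporting to them are Gael, Jules. That is 2.

2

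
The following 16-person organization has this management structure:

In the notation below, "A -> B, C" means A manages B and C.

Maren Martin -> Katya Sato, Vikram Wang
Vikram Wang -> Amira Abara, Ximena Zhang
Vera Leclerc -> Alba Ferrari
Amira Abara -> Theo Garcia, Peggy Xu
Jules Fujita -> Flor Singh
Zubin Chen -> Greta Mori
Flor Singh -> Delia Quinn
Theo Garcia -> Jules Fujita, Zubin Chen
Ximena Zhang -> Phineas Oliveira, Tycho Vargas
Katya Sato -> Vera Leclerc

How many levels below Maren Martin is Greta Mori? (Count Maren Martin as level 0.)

Chain from Greta Mori up to Maren Martin: Greta Mori → Zubin Chen → Theo Garcia → Amira Abara → Vikram Wang → Maren Martin. That is 5 steps up, so Greta Mori is 5 levels below Maren Martin.

5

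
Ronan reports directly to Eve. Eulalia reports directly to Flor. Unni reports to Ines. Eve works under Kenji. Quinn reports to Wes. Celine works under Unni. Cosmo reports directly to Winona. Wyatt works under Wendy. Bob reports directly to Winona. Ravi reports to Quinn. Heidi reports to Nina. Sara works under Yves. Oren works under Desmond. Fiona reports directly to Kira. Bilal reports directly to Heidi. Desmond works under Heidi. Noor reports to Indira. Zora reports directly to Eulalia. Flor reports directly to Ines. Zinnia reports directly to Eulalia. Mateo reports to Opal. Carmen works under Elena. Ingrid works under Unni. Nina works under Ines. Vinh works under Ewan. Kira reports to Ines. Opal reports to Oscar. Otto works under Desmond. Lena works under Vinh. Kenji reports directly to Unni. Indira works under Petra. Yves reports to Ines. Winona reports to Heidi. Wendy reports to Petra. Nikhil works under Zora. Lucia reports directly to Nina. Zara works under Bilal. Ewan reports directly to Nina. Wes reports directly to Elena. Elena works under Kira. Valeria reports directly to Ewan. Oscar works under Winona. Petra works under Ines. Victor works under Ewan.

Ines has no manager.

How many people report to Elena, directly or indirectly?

Elena directly manages Wes, Carmen. Under Wes: Quinn, Ravi (2). Carmen has no reports. So Elena's organization is 2 direct reports plus everyone under them: 3 + 1 = 4.

4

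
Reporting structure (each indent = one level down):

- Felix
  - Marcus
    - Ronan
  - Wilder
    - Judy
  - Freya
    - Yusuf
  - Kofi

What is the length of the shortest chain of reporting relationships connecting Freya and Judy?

3

Freya is 1 level below Felix, and Judy is 2 levels below Felix (their lowest common manager). The shortest path runs up from Freya to Felix and back down to Judy: 1 + 2 = 3 links.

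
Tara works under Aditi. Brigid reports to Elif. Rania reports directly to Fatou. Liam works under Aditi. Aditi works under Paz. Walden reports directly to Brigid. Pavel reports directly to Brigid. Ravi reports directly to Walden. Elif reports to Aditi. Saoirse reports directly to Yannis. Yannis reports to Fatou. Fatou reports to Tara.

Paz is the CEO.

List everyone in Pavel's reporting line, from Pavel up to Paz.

Pavel reports to Brigid. Brigid reports to Elif. Elif reports to Aditi. Aditi reports to Paz. Paz is at the top.

Pavel -> Brigid -> Elif -> Aditi -> Paz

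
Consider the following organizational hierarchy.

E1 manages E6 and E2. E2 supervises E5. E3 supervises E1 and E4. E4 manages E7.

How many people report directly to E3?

E3 directly manages E1, E4. That is 2 direct reports.

2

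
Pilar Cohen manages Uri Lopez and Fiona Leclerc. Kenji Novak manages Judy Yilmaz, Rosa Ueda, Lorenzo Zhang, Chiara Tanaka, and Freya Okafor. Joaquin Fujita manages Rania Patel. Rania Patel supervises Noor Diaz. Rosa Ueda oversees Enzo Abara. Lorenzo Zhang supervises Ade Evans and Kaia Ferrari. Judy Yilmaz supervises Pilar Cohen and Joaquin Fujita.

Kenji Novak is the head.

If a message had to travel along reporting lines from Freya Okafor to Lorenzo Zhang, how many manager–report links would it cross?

2

Freya Okafor is 1 level below Kenji Novak, and Lorenzo Zhang is 1 level below Kenji Novak (their lowest common manager). The shortest path runs up from Freya Okafor to Kenji Novak and back down to Lorenzo Zhang: 1 + 1 = 2 links.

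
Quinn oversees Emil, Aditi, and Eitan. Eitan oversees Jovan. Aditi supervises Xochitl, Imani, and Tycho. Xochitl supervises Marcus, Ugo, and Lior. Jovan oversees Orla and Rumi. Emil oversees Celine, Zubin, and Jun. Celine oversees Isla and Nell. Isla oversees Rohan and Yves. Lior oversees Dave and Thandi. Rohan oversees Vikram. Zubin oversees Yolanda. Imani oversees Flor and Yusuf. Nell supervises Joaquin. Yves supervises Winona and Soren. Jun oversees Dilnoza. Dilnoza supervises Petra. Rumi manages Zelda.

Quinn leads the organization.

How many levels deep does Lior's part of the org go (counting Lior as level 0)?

The longest chain under Lior runs Lior → Thandi, which is 1 level below Lior.

1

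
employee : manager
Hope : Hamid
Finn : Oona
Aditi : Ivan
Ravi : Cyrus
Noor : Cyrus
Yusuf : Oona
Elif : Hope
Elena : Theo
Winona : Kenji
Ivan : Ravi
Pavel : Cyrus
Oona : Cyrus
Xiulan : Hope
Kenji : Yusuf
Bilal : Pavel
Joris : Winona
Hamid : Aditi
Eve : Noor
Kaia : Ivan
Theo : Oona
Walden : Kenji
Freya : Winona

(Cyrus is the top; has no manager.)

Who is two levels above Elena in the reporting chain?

Elena reports to Theo, and Theo reports to Oona. So Elena's skip-level manager is Oona.

Oona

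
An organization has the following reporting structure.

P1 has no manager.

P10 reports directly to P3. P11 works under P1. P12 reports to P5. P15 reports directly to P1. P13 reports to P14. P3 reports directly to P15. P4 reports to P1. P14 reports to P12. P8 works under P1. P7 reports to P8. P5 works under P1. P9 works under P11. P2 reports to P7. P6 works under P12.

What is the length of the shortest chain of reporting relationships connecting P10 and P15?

2

P10 is in P15's organization: the chain from P10 up to P15 is P10 → P3 → P15, which is 2 links.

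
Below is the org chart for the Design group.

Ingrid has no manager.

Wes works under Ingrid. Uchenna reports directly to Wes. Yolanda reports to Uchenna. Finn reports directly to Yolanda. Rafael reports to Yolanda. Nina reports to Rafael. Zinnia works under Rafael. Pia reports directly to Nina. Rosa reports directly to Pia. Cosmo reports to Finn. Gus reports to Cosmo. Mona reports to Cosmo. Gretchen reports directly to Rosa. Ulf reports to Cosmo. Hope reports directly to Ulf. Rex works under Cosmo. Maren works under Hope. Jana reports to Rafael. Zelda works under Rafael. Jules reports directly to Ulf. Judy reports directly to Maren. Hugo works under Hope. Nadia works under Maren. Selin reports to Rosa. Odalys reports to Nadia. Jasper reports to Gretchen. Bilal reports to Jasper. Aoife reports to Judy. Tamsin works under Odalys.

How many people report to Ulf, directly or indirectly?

Ulf directly manages Hope, Jules. Under Hope: Hugo, Maren, Nadia, Odalys, Tamsin, Judy, Aoife (7). Jules has no reports. So Ulf's organization is 2 direct reports plus everyone under them: 8 + 1 = 9.

9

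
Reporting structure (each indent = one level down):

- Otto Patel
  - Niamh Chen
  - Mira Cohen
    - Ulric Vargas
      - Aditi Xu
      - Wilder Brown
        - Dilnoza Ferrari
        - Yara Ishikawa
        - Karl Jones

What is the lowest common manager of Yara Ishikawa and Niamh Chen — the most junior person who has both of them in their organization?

Otto Patel

Yara Ishikawa's chain of managers is Wilder Brown, Ulric Vargas, Mira Cohen, Otto Patel. Niamh Chen's chain of managers is Otto Patel. The first manager that appears in both chains is Otto Patel.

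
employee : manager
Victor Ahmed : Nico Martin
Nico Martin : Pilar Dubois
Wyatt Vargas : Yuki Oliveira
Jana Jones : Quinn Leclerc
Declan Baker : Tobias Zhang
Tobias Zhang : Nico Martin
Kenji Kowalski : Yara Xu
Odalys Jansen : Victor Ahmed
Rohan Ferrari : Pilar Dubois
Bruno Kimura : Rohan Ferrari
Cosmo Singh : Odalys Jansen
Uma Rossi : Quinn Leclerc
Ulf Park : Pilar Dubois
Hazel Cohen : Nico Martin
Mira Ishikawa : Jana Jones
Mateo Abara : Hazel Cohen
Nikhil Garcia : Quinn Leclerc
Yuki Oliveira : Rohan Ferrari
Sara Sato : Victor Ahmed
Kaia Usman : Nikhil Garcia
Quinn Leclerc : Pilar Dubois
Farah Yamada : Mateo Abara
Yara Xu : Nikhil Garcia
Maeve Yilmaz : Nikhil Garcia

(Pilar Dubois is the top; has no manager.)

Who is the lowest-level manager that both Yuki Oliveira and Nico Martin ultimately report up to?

Yuki Oliveira's chain of managers is Rohan Ferrari, Pilar Dubois. Nico Martin's chain of managers is Pilar Dubois. The first manager that appears in both chains is Pilar Dubois.

Pilar Dubois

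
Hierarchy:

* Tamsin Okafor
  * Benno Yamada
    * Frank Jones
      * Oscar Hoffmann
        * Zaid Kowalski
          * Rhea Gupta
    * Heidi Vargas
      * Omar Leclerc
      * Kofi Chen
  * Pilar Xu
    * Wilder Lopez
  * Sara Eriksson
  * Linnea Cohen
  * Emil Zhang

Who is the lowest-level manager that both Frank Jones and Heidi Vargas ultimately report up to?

Frank Jones's chain of managers is Benno Yamada, Tamsin Okafor. Heidi Vargas's chain of managers is Benno Yamada, Tamsin Okafor. The first manager that appears in both chains is Benno Yamada.

Benno Yamada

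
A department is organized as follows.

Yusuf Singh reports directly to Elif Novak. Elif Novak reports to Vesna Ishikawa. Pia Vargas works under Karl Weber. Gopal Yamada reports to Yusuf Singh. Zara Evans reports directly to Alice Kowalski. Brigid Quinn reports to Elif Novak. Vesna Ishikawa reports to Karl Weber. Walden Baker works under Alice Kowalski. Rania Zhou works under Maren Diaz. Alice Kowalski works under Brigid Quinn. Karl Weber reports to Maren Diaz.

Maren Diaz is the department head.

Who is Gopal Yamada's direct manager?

Yusuf Singh

Gopal Yamada reports directly to Yusuf Singh.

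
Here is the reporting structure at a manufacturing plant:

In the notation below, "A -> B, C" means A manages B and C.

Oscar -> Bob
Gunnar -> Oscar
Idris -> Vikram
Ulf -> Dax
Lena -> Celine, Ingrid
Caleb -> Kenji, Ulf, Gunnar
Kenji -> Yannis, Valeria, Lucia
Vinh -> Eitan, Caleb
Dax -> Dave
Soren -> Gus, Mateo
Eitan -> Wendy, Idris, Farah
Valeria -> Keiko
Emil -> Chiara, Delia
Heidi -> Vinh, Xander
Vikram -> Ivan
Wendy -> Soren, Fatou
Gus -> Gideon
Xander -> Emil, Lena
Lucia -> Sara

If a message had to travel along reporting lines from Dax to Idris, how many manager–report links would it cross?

5

Dax is 3 levels below Vinh, and Idris is 2 levels below Vinh (their lowest common manager). The shortest path runs up from Dax to Vinh and back down to Idris: 3 + 2 = 5 links.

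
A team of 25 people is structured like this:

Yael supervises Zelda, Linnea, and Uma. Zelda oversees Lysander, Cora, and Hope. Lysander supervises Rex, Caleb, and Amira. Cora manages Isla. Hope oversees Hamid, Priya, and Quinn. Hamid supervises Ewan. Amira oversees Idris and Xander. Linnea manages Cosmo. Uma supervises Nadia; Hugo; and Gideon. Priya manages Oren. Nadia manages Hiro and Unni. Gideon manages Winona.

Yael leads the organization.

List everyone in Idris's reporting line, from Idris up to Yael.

Idris -> Amira -> Lysander -> Zelda -> Yael

Idris reports to Amira. Amira reports to Lysander. Lysander reports to Zelda. Zelda reports to Yael. Yael is at the top.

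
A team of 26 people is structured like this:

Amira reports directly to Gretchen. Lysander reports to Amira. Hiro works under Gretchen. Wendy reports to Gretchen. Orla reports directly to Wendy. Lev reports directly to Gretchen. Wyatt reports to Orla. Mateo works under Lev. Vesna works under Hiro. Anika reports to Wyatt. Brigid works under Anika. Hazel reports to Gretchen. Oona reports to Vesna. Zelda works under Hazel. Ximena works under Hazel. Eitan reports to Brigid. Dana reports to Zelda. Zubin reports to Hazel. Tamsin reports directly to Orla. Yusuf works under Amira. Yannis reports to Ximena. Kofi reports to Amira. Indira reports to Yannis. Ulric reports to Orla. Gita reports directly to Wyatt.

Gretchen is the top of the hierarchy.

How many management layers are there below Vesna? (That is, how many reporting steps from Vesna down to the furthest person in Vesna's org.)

1

The longest chain under Vesna runs Vesna → Oona, which is 1 level below Vesna.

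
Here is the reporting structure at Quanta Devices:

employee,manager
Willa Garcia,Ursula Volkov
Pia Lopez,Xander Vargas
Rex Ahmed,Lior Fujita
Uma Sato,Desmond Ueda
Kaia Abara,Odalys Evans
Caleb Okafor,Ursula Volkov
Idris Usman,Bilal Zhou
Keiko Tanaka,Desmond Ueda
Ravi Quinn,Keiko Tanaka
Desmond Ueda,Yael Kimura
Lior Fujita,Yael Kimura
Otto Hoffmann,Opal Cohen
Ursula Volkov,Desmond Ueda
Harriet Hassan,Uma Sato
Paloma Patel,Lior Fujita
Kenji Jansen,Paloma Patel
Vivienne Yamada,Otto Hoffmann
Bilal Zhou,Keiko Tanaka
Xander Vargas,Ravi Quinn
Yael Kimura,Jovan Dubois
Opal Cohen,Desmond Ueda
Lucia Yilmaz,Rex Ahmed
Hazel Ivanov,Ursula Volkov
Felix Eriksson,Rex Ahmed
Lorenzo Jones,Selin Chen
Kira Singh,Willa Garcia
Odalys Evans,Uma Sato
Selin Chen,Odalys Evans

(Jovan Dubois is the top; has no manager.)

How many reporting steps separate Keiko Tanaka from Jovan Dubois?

3

Chain from Keiko Tanaka up to Jovan Dubois: Keiko Tanaka → Desmond Ueda → Yael Kimura → Jovan Dubois. That is 3 steps up, so Keiko Tanaka is 3 levels below Jovan Dubois.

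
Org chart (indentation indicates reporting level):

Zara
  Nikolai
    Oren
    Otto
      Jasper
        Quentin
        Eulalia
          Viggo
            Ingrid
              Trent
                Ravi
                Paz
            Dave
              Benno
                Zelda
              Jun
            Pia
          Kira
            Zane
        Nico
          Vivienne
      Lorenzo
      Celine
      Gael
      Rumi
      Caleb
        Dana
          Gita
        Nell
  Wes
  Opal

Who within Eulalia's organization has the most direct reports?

Direct-report counts within Eulalia's organization: Eulalia has 2; Kira has 1; Viggo has 3; Dave has 2; Benno has 1; Ingrid has 1; Trent has 2. The largest is 3, held by Viggo.

Viggo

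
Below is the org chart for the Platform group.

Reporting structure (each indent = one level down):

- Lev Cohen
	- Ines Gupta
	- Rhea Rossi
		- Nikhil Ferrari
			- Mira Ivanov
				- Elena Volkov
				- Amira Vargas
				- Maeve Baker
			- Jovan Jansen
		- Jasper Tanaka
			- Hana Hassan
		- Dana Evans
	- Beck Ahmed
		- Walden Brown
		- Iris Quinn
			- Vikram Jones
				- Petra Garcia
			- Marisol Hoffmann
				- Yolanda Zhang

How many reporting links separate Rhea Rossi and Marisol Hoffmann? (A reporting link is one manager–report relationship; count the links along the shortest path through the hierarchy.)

Rhea Rossi is 1 level below Lev Cohen, and Marisol Hoffmann is 3 levels below Lev Cohen (their lowest common manager). The shortest path runs up from Rhea Rossi to Lev Cohen and back down to Marisol Hoffmann: 1 + 3 = 4 links.

4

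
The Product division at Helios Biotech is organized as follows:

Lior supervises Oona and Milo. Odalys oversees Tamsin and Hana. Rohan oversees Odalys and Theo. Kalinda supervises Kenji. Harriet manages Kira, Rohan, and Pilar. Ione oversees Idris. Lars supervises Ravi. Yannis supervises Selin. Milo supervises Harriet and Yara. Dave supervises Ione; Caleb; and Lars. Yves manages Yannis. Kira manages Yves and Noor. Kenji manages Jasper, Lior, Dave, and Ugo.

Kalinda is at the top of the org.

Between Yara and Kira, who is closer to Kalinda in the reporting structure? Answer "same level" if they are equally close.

Yara

Yara is 4 levels below Kalinda; Kira is 5. Yara is higher.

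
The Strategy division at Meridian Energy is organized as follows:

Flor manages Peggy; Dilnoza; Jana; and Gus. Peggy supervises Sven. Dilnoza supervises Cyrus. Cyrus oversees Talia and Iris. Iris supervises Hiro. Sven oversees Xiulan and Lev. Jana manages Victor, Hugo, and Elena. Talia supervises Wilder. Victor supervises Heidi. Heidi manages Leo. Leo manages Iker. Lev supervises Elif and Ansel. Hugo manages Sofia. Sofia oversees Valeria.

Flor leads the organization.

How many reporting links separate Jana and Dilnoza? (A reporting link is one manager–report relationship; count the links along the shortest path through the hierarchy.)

2

Jana is 1 level below Flor, and Dilnoza is 1 level below Flor (their lowest common manager). The shortest path runs up from Jana to Flor and back down to Dilnoza: 1 + 1 = 2 links.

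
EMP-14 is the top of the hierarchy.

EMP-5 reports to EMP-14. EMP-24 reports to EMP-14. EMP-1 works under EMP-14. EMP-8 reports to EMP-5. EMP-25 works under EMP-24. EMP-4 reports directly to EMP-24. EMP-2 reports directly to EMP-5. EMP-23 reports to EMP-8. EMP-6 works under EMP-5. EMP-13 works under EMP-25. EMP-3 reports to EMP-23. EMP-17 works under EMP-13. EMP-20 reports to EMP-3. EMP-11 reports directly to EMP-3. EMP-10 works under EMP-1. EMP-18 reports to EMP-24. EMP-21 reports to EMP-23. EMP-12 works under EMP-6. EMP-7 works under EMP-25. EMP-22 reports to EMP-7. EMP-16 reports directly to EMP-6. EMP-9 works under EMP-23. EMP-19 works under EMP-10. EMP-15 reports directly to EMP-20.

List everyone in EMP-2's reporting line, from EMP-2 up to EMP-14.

EMP-2 -> EMP-5 -> EMP-14

EMP-2 reports to EMP-5. EMP-5 reports to EMP-14. EMP-14 is at the top.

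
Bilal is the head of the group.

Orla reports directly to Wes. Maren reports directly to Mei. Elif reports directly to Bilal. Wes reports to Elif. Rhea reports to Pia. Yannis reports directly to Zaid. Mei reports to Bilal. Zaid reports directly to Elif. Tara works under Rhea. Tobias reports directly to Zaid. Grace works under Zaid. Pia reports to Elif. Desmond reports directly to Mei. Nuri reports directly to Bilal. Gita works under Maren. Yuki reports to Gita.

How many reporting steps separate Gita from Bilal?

Chain from Gita up to Bilal: Gita → Maren → Mei → Bilal. That is 3 steps up, so Gita is 3 levels below Bilal.

3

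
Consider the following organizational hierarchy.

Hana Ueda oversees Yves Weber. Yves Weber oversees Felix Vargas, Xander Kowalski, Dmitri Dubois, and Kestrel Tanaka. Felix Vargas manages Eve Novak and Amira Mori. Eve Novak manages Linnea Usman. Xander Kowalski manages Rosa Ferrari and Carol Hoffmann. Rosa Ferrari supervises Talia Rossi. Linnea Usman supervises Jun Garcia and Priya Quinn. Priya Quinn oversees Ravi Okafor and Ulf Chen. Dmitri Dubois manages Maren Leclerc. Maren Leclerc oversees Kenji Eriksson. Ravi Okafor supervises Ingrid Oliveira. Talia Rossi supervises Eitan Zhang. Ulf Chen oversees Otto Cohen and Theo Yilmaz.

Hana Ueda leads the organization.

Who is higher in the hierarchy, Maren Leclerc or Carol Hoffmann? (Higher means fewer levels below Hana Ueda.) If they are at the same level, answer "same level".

same level

Both Maren Leclerc and Carol Hoffmann are 3 levels below Hana Ueda.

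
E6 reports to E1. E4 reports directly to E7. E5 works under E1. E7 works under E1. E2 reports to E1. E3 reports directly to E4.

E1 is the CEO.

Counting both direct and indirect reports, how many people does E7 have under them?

E7 directly manages E4. Under E4: E3 (1). That's 2 in total.

2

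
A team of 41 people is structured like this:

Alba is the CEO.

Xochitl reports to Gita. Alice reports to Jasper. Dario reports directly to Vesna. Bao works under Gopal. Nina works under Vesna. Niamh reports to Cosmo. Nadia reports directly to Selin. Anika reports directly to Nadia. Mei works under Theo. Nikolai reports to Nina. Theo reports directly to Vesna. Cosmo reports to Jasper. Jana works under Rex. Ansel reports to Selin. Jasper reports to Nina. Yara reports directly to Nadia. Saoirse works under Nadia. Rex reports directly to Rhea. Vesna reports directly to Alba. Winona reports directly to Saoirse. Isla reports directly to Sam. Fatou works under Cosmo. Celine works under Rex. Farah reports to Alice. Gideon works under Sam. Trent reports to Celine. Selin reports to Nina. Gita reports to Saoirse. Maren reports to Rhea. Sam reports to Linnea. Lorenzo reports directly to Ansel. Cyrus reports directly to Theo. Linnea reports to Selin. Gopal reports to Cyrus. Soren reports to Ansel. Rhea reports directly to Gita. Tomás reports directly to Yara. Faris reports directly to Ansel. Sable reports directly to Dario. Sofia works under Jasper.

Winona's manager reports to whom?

Nadia

Winona reports to Saoirse, and Saoirse reports to Nadia. So Winona's skip-level manager is Nadia.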